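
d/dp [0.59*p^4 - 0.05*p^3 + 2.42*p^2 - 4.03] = p*(2.36*p^2 - 0.15*p + 4.84)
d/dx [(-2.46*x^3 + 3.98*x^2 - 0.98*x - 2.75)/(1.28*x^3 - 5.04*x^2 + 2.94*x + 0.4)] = (-1.77635683940025e-15*x^5 + 7.304*x^4 - 11.956*x^3 + 14.37*x^2 - 24.536*x + 7.693)/(1.6384*x^6 - 12.9024*x^5 + 32.928*x^4 - 28.6112*x^3 + 4.6116*x^2 + 2.352*x + 0.16)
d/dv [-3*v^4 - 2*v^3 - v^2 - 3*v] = -12*v^3 - 6*v^2 - 2*v - 3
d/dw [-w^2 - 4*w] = -2*w - 4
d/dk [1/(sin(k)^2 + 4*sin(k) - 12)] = -2*(sin(k) + 2)*cos(k)/(sin(k)^2 + 4*sin(k) - 12)^2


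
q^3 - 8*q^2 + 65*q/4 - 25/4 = (q - 5)*(q - 5/2)*(q - 1/2)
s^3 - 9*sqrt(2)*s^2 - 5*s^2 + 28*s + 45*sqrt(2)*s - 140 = (s - 5)*(s - 7*sqrt(2))*(s - 2*sqrt(2))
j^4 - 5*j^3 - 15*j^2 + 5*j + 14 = (j - 7)*(j - 1)*(j + 1)*(j + 2)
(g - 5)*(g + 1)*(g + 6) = g^3 + 2*g^2 - 29*g - 30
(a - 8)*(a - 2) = a^2 - 10*a + 16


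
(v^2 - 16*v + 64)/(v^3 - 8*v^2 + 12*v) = (v^2 - 16*v + 64)/(v*(v^2 - 8*v + 12))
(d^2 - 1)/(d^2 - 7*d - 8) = (d - 1)/(d - 8)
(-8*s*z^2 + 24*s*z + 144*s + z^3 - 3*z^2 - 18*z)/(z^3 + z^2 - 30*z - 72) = (-8*s + z)/(z + 4)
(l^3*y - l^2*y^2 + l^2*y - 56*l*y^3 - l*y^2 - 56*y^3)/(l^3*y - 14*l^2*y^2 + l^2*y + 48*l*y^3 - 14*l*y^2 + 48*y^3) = (-l - 7*y)/(-l + 6*y)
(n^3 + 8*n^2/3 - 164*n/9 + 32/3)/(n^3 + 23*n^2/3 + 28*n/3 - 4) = (9*n^2 - 30*n + 16)/(3*(3*n^2 + 5*n - 2))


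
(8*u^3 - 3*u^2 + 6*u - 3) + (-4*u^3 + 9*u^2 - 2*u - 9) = 4*u^3 + 6*u^2 + 4*u - 12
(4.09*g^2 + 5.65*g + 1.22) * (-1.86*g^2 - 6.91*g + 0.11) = -7.6074*g^4 - 38.7709*g^3 - 40.8608*g^2 - 7.8087*g + 0.1342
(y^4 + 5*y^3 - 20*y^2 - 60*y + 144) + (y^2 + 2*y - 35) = y^4 + 5*y^3 - 19*y^2 - 58*y + 109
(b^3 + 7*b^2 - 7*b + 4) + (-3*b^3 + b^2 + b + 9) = -2*b^3 + 8*b^2 - 6*b + 13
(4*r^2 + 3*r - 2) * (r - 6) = 4*r^3 - 21*r^2 - 20*r + 12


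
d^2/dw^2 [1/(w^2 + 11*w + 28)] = 2*(-w^2 - 11*w + (2*w + 11)^2 - 28)/(w^2 + 11*w + 28)^3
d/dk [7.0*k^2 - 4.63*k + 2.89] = 14.0*k - 4.63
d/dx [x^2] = 2*x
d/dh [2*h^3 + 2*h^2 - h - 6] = 6*h^2 + 4*h - 1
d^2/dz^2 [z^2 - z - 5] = 2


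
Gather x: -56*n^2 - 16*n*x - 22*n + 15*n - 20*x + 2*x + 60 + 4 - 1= -56*n^2 - 7*n + x*(-16*n - 18) + 63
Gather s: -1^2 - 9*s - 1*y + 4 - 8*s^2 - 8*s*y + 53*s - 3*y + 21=-8*s^2 + s*(44 - 8*y) - 4*y + 24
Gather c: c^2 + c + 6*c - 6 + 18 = c^2 + 7*c + 12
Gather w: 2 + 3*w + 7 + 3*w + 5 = 6*w + 14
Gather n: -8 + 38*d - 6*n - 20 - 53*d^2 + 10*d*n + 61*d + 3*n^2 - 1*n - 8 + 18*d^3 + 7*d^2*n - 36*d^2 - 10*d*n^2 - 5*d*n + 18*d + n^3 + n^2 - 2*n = 18*d^3 - 89*d^2 + 117*d + n^3 + n^2*(4 - 10*d) + n*(7*d^2 + 5*d - 9) - 36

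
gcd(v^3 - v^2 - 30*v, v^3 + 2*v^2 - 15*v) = v^2 + 5*v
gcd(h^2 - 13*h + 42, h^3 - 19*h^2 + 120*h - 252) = h^2 - 13*h + 42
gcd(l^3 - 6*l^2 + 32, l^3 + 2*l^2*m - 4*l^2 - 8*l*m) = l - 4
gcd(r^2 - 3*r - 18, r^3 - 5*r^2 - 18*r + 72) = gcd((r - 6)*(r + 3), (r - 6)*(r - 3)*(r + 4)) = r - 6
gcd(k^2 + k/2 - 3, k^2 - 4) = k + 2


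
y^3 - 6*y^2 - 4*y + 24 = (y - 6)*(y - 2)*(y + 2)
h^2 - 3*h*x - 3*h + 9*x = (h - 3)*(h - 3*x)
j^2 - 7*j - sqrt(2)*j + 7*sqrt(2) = (j - 7)*(j - sqrt(2))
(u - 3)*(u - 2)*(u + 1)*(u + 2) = u^4 - 2*u^3 - 7*u^2 + 8*u + 12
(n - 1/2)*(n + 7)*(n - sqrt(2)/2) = n^3 - sqrt(2)*n^2/2 + 13*n^2/2 - 13*sqrt(2)*n/4 - 7*n/2 + 7*sqrt(2)/4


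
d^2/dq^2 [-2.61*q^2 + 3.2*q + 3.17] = -5.22000000000000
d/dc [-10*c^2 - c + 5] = -20*c - 1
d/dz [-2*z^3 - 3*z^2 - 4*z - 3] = -6*z^2 - 6*z - 4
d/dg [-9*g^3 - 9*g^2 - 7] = 9*g*(-3*g - 2)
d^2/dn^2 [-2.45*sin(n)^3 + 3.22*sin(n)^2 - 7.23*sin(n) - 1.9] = 9.0675*sin(n) - 5.5125*sin(3*n) + 6.44*cos(2*n)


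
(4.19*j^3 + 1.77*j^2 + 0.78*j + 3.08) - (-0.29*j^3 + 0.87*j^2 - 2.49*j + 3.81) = 4.48*j^3 + 0.9*j^2 + 3.27*j - 0.73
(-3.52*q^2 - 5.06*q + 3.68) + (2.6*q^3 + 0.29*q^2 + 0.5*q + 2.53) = 2.6*q^3 - 3.23*q^2 - 4.56*q + 6.21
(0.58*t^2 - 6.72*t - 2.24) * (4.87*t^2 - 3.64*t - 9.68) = 2.8246*t^4 - 34.8376*t^3 + 7.9376*t^2 + 73.2032*t + 21.6832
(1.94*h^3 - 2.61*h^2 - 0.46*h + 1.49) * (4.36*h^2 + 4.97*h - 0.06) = 8.4584*h^5 - 1.7378*h^4 - 15.0937*h^3 + 4.3668*h^2 + 7.4329*h - 0.0894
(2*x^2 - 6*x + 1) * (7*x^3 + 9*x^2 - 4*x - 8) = 14*x^5 - 24*x^4 - 55*x^3 + 17*x^2 + 44*x - 8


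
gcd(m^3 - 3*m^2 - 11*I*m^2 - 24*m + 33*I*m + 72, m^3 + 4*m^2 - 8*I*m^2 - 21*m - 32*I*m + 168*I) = m^2 + m*(-3 - 8*I) + 24*I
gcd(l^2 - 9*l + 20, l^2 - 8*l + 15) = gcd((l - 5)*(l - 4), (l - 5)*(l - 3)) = l - 5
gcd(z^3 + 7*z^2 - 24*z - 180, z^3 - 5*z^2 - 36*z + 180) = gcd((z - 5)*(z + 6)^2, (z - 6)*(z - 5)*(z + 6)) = z^2 + z - 30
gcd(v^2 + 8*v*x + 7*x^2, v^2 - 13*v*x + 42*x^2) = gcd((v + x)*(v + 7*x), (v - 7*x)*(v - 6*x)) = 1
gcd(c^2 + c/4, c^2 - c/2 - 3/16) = c + 1/4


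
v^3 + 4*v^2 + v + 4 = (v + 4)*(v - I)*(v + I)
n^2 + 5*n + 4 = (n + 1)*(n + 4)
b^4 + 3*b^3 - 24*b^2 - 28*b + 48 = (b - 4)*(b - 1)*(b + 2)*(b + 6)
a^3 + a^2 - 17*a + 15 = (a - 3)*(a - 1)*(a + 5)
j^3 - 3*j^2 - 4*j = j*(j - 4)*(j + 1)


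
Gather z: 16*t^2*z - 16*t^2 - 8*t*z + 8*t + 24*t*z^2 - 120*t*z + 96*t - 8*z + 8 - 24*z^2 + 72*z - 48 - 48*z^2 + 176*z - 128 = -16*t^2 + 104*t + z^2*(24*t - 72) + z*(16*t^2 - 128*t + 240) - 168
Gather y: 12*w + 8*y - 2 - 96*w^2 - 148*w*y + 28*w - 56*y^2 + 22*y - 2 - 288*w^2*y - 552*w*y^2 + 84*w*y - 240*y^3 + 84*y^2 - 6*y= -96*w^2 + 40*w - 240*y^3 + y^2*(28 - 552*w) + y*(-288*w^2 - 64*w + 24) - 4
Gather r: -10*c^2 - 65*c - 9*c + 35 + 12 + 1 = -10*c^2 - 74*c + 48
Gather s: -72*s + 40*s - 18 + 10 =-32*s - 8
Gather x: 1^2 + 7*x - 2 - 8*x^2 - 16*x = -8*x^2 - 9*x - 1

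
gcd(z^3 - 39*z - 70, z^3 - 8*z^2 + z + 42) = z^2 - 5*z - 14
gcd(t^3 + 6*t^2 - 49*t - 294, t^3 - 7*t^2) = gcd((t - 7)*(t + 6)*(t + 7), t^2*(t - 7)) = t - 7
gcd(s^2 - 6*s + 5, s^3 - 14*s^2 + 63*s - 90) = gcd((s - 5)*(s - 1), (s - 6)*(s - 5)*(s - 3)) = s - 5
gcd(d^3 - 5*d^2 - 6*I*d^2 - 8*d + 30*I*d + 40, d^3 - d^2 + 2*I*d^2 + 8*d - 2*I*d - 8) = d - 2*I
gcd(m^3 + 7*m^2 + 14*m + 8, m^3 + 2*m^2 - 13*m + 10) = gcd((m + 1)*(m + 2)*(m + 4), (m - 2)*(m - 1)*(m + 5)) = 1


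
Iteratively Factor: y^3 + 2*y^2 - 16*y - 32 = (y + 4)*(y^2 - 2*y - 8) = (y + 2)*(y + 4)*(y - 4)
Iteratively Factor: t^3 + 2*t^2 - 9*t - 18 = (t - 3)*(t^2 + 5*t + 6) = (t - 3)*(t + 2)*(t + 3)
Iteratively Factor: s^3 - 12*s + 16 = (s - 2)*(s^2 + 2*s - 8) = (s - 2)*(s + 4)*(s - 2)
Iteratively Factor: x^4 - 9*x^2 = (x + 3)*(x^3 - 3*x^2) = x*(x + 3)*(x^2 - 3*x) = x^2*(x + 3)*(x - 3)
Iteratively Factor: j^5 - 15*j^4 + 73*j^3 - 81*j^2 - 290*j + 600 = (j - 5)*(j^4 - 10*j^3 + 23*j^2 + 34*j - 120) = (j - 5)^2*(j^3 - 5*j^2 - 2*j + 24) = (j - 5)^2*(j - 4)*(j^2 - j - 6) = (j - 5)^2*(j - 4)*(j + 2)*(j - 3)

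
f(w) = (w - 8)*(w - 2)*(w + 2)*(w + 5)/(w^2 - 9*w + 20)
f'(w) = (9 - 2*w)*(w - 8)*(w - 2)*(w + 2)*(w + 5)/(w^2 - 9*w + 20)^2 + (w - 8)*(w - 2)*(w + 2)/(w^2 - 9*w + 20) + (w - 8)*(w - 2)*(w + 5)/(w^2 - 9*w + 20) + (w - 8)*(w + 2)*(w + 5)/(w^2 - 9*w + 20) + (w - 2)*(w + 2)*(w + 5)/(w^2 - 9*w + 20)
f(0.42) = 9.58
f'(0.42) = 3.17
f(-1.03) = 3.47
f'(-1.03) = 4.19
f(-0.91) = 3.98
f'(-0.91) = 4.30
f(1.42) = 9.07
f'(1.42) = -6.90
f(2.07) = -2.11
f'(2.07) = -32.45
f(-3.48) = -2.23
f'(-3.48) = 0.08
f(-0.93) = 3.90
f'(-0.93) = 4.28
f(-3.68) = -2.21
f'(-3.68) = -0.32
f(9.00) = 53.90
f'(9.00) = 46.10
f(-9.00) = 28.77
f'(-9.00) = -11.34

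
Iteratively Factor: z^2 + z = (z)*(z + 1)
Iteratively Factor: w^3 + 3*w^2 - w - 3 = (w + 3)*(w^2 - 1) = (w + 1)*(w + 3)*(w - 1)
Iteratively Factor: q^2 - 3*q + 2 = (q - 2)*(q - 1)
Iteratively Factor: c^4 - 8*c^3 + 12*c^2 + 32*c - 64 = (c - 4)*(c^3 - 4*c^2 - 4*c + 16) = (c - 4)^2*(c^2 - 4) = (c - 4)^2*(c + 2)*(c - 2)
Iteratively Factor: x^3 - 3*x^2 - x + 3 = (x + 1)*(x^2 - 4*x + 3) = (x - 1)*(x + 1)*(x - 3)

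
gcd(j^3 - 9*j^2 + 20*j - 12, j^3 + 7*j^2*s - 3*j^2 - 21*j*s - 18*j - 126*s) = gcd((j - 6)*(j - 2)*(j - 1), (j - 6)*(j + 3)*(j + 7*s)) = j - 6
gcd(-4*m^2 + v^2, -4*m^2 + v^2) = -4*m^2 + v^2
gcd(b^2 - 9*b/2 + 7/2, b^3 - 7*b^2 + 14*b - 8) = b - 1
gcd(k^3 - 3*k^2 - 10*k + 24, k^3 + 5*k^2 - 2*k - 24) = k^2 + k - 6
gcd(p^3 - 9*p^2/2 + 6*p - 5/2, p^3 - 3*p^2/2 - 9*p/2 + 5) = p^2 - 7*p/2 + 5/2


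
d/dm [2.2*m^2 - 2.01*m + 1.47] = 4.4*m - 2.01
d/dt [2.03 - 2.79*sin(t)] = -2.79*cos(t)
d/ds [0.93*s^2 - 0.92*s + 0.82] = 1.86*s - 0.92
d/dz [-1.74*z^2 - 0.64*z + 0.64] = -3.48*z - 0.64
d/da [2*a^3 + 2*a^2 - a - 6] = 6*a^2 + 4*a - 1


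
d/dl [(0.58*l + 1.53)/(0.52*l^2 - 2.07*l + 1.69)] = (-0.3016*l^2 - 1.5912*l + 4.1473)/(0.2704*l^4 - 2.1528*l^3 + 6.0425*l^2 - 6.9966*l + 2.8561)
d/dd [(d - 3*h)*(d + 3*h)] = 2*d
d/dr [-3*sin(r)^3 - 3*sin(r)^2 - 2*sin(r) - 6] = (-6*sin(r) + 9*cos(r)^2 - 11)*cos(r)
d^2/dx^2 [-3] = 0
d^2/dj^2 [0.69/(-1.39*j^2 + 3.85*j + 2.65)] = (-2.666298*j^2 + 7.38507*j + 0.69*(2.78*j - 3.85)*(5.56*j - 7.7) + 5.08323)/(-1.39*j^2 + 3.85*j + 2.65)^3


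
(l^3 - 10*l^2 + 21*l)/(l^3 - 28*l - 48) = l*(-l^2 + 10*l - 21)/(-l^3 + 28*l + 48)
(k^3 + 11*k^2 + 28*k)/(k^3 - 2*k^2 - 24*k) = (k + 7)/(k - 6)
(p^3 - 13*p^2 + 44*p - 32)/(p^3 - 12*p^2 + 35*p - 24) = (p - 4)/(p - 3)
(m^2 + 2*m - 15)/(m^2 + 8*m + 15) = (m - 3)/(m + 3)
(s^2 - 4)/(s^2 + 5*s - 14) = (s + 2)/(s + 7)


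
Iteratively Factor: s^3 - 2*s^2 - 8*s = (s - 4)*(s^2 + 2*s) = (s - 4)*(s + 2)*(s)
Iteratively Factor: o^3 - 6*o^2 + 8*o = (o - 2)*(o^2 - 4*o) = o*(o - 2)*(o - 4)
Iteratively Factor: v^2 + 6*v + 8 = (v + 2)*(v + 4)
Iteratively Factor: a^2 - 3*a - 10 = (a + 2)*(a - 5)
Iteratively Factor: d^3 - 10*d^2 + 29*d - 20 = (d - 1)*(d^2 - 9*d + 20) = (d - 5)*(d - 1)*(d - 4)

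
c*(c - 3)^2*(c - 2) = c^4 - 8*c^3 + 21*c^2 - 18*c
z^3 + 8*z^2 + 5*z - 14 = (z - 1)*(z + 2)*(z + 7)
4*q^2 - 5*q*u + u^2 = (-4*q + u)*(-q + u)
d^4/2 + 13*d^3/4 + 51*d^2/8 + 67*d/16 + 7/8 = (d/2 + 1)*(d + 1/2)^2*(d + 7/2)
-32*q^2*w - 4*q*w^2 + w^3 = w*(-8*q + w)*(4*q + w)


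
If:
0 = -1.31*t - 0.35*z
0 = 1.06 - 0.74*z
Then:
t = -0.38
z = 1.43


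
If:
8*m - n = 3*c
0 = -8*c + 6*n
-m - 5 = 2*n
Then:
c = -120/77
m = -65/77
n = -160/77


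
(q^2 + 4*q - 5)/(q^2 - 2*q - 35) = (q - 1)/(q - 7)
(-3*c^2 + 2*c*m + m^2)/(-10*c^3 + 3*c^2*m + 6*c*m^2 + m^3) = (3*c + m)/(10*c^2 + 7*c*m + m^2)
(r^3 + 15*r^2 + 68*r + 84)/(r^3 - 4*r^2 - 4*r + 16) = (r^2 + 13*r + 42)/(r^2 - 6*r + 8)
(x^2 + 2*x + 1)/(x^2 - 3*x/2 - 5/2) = 2*(x + 1)/(2*x - 5)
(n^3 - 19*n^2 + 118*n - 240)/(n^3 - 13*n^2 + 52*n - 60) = (n - 8)/(n - 2)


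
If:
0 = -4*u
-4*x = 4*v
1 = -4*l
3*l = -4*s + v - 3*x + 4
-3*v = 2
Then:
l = -1/4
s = 25/48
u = 0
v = -2/3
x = 2/3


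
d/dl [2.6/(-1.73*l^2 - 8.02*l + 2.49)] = (8.996*l + 20.852)/(1.73*l^2 + 8.02*l - 2.49)^2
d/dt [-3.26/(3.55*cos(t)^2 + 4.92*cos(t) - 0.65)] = -(23.146*cos(t) + 16.0392)*sin(t)/(3.55*cos(t)^2 + 4.92*cos(t) - 0.65)^2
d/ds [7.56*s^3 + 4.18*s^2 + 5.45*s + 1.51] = 22.68*s^2 + 8.36*s + 5.45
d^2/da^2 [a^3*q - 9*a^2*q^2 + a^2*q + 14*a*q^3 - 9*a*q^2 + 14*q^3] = 2*q*(3*a - 9*q + 1)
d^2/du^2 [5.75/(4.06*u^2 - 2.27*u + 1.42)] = (-189.5614*u^2 + 105.9863*u + 5.75*(8.12*u - 2.27)*(16.24*u - 4.54) - 66.2998)/(4.06*u^2 - 2.27*u + 1.42)^3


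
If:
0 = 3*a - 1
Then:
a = 1/3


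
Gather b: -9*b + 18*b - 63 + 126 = 9*b + 63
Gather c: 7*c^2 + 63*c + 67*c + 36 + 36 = 7*c^2 + 130*c + 72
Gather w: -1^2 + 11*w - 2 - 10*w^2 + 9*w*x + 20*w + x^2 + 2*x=-10*w^2 + w*(9*x + 31) + x^2 + 2*x - 3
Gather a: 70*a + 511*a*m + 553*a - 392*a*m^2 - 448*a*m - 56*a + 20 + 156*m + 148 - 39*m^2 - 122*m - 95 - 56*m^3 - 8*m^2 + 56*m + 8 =a*(-392*m^2 + 63*m + 567) - 56*m^3 - 47*m^2 + 90*m + 81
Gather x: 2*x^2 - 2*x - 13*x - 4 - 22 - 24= 2*x^2 - 15*x - 50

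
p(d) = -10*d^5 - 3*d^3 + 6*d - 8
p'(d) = -50*d^4 - 9*d^2 + 6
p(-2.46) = 922.80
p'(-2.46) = -1879.56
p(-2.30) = 658.34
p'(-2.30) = -1440.82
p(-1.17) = 11.71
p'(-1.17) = -100.01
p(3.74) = -7459.92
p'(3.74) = -9902.54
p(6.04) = -81019.60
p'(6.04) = -66867.69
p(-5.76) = 63934.13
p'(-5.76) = -55330.26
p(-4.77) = 24983.00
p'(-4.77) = -26083.50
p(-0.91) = -4.96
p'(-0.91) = -35.74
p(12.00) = -2493440.00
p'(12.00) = -1038090.00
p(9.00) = -592631.00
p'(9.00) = -328773.00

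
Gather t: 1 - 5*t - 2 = -5*t - 1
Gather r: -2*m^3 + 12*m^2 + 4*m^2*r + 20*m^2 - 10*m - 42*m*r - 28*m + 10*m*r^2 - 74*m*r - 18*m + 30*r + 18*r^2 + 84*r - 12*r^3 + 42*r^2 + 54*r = -2*m^3 + 32*m^2 - 56*m - 12*r^3 + r^2*(10*m + 60) + r*(4*m^2 - 116*m + 168)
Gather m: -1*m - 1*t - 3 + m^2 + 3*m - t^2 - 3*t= m^2 + 2*m - t^2 - 4*t - 3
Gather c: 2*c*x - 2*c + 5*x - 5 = c*(2*x - 2) + 5*x - 5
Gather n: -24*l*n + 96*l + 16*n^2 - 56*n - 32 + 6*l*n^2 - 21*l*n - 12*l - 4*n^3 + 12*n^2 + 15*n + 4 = 84*l - 4*n^3 + n^2*(6*l + 28) + n*(-45*l - 41) - 28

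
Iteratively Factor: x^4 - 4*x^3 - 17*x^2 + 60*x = (x + 4)*(x^3 - 8*x^2 + 15*x) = x*(x + 4)*(x^2 - 8*x + 15) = x*(x - 3)*(x + 4)*(x - 5)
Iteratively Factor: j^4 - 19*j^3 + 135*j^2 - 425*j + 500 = (j - 4)*(j^3 - 15*j^2 + 75*j - 125) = (j - 5)*(j - 4)*(j^2 - 10*j + 25) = (j - 5)^2*(j - 4)*(j - 5)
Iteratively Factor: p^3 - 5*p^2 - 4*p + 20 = (p + 2)*(p^2 - 7*p + 10) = (p - 5)*(p + 2)*(p - 2)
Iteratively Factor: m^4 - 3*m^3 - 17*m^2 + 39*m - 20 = (m - 1)*(m^3 - 2*m^2 - 19*m + 20) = (m - 5)*(m - 1)*(m^2 + 3*m - 4) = (m - 5)*(m - 1)*(m + 4)*(m - 1)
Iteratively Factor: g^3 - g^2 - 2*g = (g + 1)*(g^2 - 2*g) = (g - 2)*(g + 1)*(g)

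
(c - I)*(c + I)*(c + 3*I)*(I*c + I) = I*c^4 - 3*c^3 + I*c^3 - 3*c^2 + I*c^2 - 3*c + I*c - 3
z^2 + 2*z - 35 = (z - 5)*(z + 7)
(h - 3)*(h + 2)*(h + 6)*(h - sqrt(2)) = h^4 - sqrt(2)*h^3 + 5*h^3 - 12*h^2 - 5*sqrt(2)*h^2 - 36*h + 12*sqrt(2)*h + 36*sqrt(2)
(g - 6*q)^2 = g^2 - 12*g*q + 36*q^2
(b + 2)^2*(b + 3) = b^3 + 7*b^2 + 16*b + 12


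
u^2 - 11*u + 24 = (u - 8)*(u - 3)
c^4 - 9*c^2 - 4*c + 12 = (c - 3)*(c - 1)*(c + 2)^2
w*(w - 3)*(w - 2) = w^3 - 5*w^2 + 6*w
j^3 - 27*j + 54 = (j - 3)^2*(j + 6)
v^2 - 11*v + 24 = (v - 8)*(v - 3)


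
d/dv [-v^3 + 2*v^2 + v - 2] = -3*v^2 + 4*v + 1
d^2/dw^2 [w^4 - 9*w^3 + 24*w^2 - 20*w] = 12*w^2 - 54*w + 48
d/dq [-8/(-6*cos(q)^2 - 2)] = 48*sin(2*q)/(3*cos(2*q) + 5)^2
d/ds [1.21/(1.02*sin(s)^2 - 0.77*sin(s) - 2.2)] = (0.9317 - 2.4684*sin(s))*cos(s)/(-1.02*sin(s)^2 + 0.77*sin(s) + 2.2)^2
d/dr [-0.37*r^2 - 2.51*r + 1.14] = -0.74*r - 2.51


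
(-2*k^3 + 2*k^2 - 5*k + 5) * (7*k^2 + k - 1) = -14*k^5 + 12*k^4 - 31*k^3 + 28*k^2 + 10*k - 5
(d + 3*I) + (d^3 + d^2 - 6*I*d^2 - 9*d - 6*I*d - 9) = d^3 + d^2 - 6*I*d^2 - 8*d - 6*I*d - 9 + 3*I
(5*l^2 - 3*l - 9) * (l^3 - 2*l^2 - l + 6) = 5*l^5 - 13*l^4 - 8*l^3 + 51*l^2 - 9*l - 54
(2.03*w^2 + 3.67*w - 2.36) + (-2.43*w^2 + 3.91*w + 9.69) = -0.4*w^2 + 7.58*w + 7.33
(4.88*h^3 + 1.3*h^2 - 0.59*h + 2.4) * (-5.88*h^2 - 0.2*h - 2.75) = -28.6944*h^5 - 8.62*h^4 - 10.2108*h^3 - 17.569*h^2 + 1.1425*h - 6.6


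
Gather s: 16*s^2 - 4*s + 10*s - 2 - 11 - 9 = 16*s^2 + 6*s - 22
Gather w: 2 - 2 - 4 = -4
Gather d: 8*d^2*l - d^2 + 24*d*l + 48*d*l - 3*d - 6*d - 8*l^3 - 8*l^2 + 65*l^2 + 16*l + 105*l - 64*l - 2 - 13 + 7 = d^2*(8*l - 1) + d*(72*l - 9) - 8*l^3 + 57*l^2 + 57*l - 8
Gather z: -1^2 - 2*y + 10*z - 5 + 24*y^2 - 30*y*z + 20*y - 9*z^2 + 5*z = 24*y^2 + 18*y - 9*z^2 + z*(15 - 30*y) - 6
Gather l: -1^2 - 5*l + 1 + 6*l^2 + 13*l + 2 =6*l^2 + 8*l + 2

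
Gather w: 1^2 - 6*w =1 - 6*w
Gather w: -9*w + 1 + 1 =2 - 9*w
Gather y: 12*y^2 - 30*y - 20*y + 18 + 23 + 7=12*y^2 - 50*y + 48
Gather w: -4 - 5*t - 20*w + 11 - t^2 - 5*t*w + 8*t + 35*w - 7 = -t^2 + 3*t + w*(15 - 5*t)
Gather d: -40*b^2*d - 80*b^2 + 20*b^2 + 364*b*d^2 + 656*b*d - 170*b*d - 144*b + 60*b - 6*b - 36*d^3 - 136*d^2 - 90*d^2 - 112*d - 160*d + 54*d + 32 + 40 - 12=-60*b^2 - 90*b - 36*d^3 + d^2*(364*b - 226) + d*(-40*b^2 + 486*b - 218) + 60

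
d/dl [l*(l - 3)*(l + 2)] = 3*l^2 - 2*l - 6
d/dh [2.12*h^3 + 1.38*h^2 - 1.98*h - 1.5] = 6.36*h^2 + 2.76*h - 1.98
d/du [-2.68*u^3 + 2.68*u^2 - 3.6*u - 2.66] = -8.04*u^2 + 5.36*u - 3.6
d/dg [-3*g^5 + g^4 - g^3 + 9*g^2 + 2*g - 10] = -15*g^4 + 4*g^3 - 3*g^2 + 18*g + 2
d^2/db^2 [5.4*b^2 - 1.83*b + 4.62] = 10.8000000000000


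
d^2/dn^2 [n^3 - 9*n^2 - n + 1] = 6*n - 18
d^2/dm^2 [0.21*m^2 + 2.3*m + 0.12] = 0.420000000000000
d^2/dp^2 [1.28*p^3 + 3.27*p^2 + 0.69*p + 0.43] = 7.68*p + 6.54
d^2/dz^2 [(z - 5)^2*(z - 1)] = 6*z - 22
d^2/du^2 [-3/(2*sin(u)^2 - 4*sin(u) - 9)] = 12*(-4*sin(u)^4 + 6*sin(u)^3 - 16*sin(u)^2 - 3*sin(u) + 17)/(4*sin(u) + cos(2*u) + 8)^3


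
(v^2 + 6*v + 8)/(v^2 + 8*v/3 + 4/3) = 3*(v + 4)/(3*v + 2)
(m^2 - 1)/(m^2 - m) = (m + 1)/m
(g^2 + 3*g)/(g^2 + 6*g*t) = (g + 3)/(g + 6*t)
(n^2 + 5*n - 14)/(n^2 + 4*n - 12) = (n + 7)/(n + 6)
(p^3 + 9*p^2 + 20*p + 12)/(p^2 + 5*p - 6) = (p^2 + 3*p + 2)/(p - 1)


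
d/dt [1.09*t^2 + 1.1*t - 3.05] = 2.18*t + 1.1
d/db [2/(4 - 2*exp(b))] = exp(b)/(exp(b) - 2)^2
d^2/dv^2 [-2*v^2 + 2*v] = -4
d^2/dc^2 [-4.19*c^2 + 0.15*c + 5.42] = -8.38000000000000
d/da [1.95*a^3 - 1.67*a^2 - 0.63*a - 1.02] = 5.85*a^2 - 3.34*a - 0.63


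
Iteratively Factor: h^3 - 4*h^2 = (h)*(h^2 - 4*h) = h*(h - 4)*(h)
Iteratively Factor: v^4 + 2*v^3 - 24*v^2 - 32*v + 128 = (v - 4)*(v^3 + 6*v^2 - 32) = (v - 4)*(v + 4)*(v^2 + 2*v - 8) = (v - 4)*(v + 4)^2*(v - 2)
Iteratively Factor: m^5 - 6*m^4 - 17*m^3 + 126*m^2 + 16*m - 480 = (m - 4)*(m^4 - 2*m^3 - 25*m^2 + 26*m + 120) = (m - 5)*(m - 4)*(m^3 + 3*m^2 - 10*m - 24) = (m - 5)*(m - 4)*(m - 3)*(m^2 + 6*m + 8) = (m - 5)*(m - 4)*(m - 3)*(m + 2)*(m + 4)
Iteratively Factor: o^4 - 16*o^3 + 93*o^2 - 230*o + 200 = (o - 4)*(o^3 - 12*o^2 + 45*o - 50) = (o - 4)*(o - 2)*(o^2 - 10*o + 25) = (o - 5)*(o - 4)*(o - 2)*(o - 5)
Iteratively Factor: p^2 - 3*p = (p)*(p - 3)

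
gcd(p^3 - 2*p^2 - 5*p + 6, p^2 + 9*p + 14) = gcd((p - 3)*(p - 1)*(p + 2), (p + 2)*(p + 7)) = p + 2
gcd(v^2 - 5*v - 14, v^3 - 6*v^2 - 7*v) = v - 7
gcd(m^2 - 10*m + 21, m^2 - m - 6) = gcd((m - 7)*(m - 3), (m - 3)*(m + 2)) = m - 3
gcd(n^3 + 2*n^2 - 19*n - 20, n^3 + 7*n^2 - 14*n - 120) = n^2 + n - 20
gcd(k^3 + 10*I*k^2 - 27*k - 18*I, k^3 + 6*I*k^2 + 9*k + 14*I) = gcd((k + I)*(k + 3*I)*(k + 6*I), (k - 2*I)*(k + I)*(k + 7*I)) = k + I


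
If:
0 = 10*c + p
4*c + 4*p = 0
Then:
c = 0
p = 0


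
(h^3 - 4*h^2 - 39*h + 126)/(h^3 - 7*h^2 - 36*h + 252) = (h - 3)/(h - 6)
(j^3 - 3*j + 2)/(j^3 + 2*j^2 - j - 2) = (j - 1)/(j + 1)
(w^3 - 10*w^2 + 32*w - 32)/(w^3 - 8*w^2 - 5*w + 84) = (w^2 - 6*w + 8)/(w^2 - 4*w - 21)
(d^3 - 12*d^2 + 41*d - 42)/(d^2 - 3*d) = d - 9 + 14/d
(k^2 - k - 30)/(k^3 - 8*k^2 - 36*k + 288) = (k + 5)/(k^2 - 2*k - 48)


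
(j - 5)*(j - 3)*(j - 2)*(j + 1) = j^4 - 9*j^3 + 21*j^2 + j - 30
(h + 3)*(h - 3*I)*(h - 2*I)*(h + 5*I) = h^4 + 3*h^3 + 19*h^2 + 57*h - 30*I*h - 90*I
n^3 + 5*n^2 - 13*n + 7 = (n - 1)^2*(n + 7)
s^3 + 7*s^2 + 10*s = s*(s + 2)*(s + 5)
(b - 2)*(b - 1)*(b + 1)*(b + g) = b^4 + b^3*g - 2*b^3 - 2*b^2*g - b^2 - b*g + 2*b + 2*g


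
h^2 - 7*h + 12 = (h - 4)*(h - 3)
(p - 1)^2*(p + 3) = p^3 + p^2 - 5*p + 3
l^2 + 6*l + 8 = (l + 2)*(l + 4)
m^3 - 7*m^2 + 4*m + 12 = (m - 6)*(m - 2)*(m + 1)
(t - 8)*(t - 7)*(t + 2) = t^3 - 13*t^2 + 26*t + 112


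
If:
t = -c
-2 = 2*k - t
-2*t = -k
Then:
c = 2/3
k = -4/3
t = -2/3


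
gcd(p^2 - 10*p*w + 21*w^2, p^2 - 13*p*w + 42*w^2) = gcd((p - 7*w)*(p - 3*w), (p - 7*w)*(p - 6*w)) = p - 7*w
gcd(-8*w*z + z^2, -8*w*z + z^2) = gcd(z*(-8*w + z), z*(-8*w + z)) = -8*w*z + z^2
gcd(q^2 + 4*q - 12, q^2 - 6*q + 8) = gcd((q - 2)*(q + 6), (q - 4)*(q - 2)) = q - 2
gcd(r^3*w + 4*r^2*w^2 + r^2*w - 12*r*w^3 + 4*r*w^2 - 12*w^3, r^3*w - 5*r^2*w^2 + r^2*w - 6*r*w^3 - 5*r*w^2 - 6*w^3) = r*w + w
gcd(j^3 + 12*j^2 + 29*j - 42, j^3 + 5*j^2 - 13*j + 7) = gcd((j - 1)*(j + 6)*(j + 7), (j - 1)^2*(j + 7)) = j^2 + 6*j - 7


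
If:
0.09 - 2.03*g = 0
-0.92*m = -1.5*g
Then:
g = 0.04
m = 0.07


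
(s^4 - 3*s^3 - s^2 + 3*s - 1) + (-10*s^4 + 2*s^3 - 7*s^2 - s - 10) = -9*s^4 - s^3 - 8*s^2 + 2*s - 11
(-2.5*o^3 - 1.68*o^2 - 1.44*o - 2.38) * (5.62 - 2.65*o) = 6.625*o^4 - 9.598*o^3 - 5.6256*o^2 - 1.7858*o - 13.3756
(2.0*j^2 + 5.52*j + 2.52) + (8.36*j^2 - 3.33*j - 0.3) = 10.36*j^2 + 2.19*j + 2.22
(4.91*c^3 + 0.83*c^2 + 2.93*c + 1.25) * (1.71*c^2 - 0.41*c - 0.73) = 8.3961*c^5 - 0.5938*c^4 + 1.0857*c^3 + 0.3303*c^2 - 2.6514*c - 0.9125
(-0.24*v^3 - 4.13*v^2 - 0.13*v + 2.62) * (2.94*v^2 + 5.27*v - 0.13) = -0.7056*v^5 - 13.407*v^4 - 22.1161*v^3 + 7.5546*v^2 + 13.8243*v - 0.3406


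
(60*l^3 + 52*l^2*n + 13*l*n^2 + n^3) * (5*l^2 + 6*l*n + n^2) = 300*l^5 + 620*l^4*n + 437*l^3*n^2 + 135*l^2*n^3 + 19*l*n^4 + n^5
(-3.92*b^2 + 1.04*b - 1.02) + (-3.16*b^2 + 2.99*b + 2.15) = -7.08*b^2 + 4.03*b + 1.13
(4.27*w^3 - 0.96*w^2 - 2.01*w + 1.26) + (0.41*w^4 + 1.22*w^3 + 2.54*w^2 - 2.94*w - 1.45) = 0.41*w^4 + 5.49*w^3 + 1.58*w^2 - 4.95*w - 0.19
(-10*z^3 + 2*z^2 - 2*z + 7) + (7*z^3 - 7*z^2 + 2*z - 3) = -3*z^3 - 5*z^2 + 4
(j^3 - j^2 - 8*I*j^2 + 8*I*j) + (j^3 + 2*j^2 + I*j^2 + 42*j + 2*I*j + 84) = 2*j^3 + j^2 - 7*I*j^2 + 42*j + 10*I*j + 84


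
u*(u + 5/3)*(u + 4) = u^3 + 17*u^2/3 + 20*u/3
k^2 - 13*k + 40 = (k - 8)*(k - 5)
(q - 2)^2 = q^2 - 4*q + 4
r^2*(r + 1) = r^3 + r^2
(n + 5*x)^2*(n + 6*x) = n^3 + 16*n^2*x + 85*n*x^2 + 150*x^3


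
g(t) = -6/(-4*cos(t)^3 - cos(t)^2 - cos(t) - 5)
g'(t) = -6*(-12*sin(t)*cos(t)^2 - 2*sin(t)*cos(t) - sin(t))/(-4*cos(t)^3 - cos(t)^2 - cos(t) - 5)^2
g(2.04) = 1.37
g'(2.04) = 0.71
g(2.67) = 2.89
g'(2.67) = 5.54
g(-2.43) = 1.95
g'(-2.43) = -2.63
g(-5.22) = 0.97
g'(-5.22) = 0.66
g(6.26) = 0.55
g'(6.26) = -0.02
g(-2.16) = 1.48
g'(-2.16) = -1.08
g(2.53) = 2.26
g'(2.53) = 3.62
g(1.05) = 0.96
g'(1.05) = 0.66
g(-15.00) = 1.96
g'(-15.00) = -2.66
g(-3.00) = 5.41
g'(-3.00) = -7.42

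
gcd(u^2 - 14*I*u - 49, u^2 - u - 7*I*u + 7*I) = u - 7*I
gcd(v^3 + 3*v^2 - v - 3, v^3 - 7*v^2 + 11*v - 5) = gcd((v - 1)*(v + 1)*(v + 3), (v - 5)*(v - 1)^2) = v - 1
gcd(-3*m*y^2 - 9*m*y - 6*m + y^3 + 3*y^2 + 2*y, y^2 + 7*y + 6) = y + 1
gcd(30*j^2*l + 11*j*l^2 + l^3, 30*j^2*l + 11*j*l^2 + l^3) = 30*j^2*l + 11*j*l^2 + l^3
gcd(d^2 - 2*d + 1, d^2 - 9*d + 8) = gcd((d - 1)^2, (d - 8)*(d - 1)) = d - 1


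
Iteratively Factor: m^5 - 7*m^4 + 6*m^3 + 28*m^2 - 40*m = (m - 5)*(m^4 - 2*m^3 - 4*m^2 + 8*m) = m*(m - 5)*(m^3 - 2*m^2 - 4*m + 8) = m*(m - 5)*(m - 2)*(m^2 - 4) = m*(m - 5)*(m - 2)^2*(m + 2)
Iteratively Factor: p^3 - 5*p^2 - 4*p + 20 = (p - 5)*(p^2 - 4) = (p - 5)*(p + 2)*(p - 2)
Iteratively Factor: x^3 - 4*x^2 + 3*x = (x - 3)*(x^2 - x) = (x - 3)*(x - 1)*(x)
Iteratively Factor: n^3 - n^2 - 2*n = (n)*(n^2 - n - 2) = n*(n + 1)*(n - 2)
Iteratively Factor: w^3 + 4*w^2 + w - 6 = (w + 3)*(w^2 + w - 2) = (w + 2)*(w + 3)*(w - 1)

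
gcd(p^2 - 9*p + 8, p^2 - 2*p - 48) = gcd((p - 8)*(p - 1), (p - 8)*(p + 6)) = p - 8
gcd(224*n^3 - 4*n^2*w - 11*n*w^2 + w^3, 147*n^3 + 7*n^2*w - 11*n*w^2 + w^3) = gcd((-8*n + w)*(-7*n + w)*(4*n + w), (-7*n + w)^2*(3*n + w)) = -7*n + w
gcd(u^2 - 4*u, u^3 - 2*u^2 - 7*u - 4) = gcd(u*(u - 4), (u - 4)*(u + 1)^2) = u - 4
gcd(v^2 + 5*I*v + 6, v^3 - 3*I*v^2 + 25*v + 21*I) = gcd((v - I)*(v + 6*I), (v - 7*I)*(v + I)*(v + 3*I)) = 1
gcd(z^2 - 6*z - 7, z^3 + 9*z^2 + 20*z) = 1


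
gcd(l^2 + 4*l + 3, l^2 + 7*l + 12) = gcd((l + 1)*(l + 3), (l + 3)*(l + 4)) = l + 3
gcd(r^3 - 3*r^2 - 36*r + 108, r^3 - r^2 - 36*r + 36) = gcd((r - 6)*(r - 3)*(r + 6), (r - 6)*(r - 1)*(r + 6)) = r^2 - 36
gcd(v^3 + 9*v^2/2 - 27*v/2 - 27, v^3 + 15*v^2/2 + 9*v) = v^2 + 15*v/2 + 9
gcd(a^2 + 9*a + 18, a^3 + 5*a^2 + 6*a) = a + 3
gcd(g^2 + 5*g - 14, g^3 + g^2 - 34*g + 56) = g^2 + 5*g - 14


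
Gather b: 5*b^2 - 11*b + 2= 5*b^2 - 11*b + 2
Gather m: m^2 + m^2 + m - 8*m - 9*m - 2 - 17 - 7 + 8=2*m^2 - 16*m - 18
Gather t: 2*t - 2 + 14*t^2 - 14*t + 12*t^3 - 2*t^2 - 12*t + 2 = 12*t^3 + 12*t^2 - 24*t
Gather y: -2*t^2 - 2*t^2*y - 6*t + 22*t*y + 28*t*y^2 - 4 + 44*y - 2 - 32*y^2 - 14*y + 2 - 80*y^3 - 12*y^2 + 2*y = -2*t^2 - 6*t - 80*y^3 + y^2*(28*t - 44) + y*(-2*t^2 + 22*t + 32) - 4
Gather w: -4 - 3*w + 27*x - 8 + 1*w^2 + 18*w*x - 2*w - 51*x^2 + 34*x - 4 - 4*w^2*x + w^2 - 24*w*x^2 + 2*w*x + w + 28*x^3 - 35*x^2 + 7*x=w^2*(2 - 4*x) + w*(-24*x^2 + 20*x - 4) + 28*x^3 - 86*x^2 + 68*x - 16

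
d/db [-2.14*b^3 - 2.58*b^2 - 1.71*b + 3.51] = -6.42*b^2 - 5.16*b - 1.71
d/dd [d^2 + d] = 2*d + 1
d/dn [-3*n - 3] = -3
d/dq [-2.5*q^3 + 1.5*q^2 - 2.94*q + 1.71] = -7.5*q^2 + 3.0*q - 2.94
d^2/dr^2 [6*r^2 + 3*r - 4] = 12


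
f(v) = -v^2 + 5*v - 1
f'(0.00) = 5.00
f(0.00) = -1.00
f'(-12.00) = 29.00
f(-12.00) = -205.00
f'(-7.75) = 20.50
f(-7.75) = -99.81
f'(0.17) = 4.66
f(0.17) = -0.18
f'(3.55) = -2.10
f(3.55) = 4.15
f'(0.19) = 4.62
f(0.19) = -0.09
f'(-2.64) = 10.28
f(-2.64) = -21.17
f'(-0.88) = 6.76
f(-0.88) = -6.17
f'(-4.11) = 13.22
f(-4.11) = -38.44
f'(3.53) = -2.06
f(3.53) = 4.19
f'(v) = 5 - 2*v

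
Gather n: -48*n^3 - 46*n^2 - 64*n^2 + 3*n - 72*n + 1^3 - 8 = -48*n^3 - 110*n^2 - 69*n - 7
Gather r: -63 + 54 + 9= 0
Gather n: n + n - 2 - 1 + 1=2*n - 2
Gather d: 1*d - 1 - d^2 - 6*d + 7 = -d^2 - 5*d + 6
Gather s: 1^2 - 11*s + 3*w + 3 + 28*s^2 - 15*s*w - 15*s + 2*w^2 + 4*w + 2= 28*s^2 + s*(-15*w - 26) + 2*w^2 + 7*w + 6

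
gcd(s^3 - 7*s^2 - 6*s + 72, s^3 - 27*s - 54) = s^2 - 3*s - 18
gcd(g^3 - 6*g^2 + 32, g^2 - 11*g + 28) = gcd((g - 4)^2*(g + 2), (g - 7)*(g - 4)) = g - 4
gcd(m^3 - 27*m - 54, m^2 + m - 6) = m + 3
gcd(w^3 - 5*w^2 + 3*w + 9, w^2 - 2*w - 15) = 1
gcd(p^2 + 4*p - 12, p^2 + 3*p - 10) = p - 2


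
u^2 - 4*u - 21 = (u - 7)*(u + 3)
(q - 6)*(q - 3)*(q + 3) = q^3 - 6*q^2 - 9*q + 54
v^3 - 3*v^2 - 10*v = v*(v - 5)*(v + 2)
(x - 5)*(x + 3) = x^2 - 2*x - 15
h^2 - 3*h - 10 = (h - 5)*(h + 2)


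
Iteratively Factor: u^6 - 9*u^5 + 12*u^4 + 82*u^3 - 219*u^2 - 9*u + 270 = (u - 5)*(u^5 - 4*u^4 - 8*u^3 + 42*u^2 - 9*u - 54) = (u - 5)*(u - 3)*(u^4 - u^3 - 11*u^2 + 9*u + 18) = (u - 5)*(u - 3)*(u - 2)*(u^3 + u^2 - 9*u - 9) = (u - 5)*(u - 3)*(u - 2)*(u + 1)*(u^2 - 9) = (u - 5)*(u - 3)^2*(u - 2)*(u + 1)*(u + 3)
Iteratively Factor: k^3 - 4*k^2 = (k)*(k^2 - 4*k) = k*(k - 4)*(k)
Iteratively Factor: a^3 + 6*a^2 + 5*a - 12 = (a + 3)*(a^2 + 3*a - 4) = (a - 1)*(a + 3)*(a + 4)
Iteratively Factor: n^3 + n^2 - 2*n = (n + 2)*(n^2 - n) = n*(n + 2)*(n - 1)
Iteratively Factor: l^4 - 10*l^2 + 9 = (l + 3)*(l^3 - 3*l^2 - l + 3) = (l - 1)*(l + 3)*(l^2 - 2*l - 3) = (l - 3)*(l - 1)*(l + 3)*(l + 1)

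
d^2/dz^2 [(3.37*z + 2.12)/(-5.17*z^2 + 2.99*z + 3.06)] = ((3.37*z + 2.12)*(10.34*z - 2.99)*(20.68*z - 5.98) + (104.5374*z + 1.7682)*(-5.17*z^2 + 2.99*z + 3.06))/(-5.17*z^2 + 2.99*z + 3.06)^3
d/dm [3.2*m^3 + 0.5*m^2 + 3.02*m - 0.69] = 9.6*m^2 + 1.0*m + 3.02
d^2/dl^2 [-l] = 0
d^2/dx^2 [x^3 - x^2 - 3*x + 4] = 6*x - 2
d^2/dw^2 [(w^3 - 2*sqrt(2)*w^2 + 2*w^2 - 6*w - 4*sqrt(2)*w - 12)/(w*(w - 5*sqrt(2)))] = 12*(sqrt(2)*w^3 + 4*w^3 - 6*w^2 + 30*sqrt(2)*w - 100)/(w^3*(w^3 - 15*sqrt(2)*w^2 + 150*w - 250*sqrt(2)))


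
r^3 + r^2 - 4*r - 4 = (r - 2)*(r + 1)*(r + 2)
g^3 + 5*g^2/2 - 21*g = g*(g - 7/2)*(g + 6)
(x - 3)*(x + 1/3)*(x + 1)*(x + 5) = x^4 + 10*x^3/3 - 12*x^2 - 58*x/3 - 5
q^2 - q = q*(q - 1)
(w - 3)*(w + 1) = w^2 - 2*w - 3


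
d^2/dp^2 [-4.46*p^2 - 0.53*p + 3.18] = -8.92000000000000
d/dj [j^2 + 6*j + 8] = 2*j + 6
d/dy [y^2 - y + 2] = 2*y - 1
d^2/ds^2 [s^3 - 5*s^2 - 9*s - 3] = 6*s - 10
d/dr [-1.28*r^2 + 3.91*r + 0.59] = 3.91 - 2.56*r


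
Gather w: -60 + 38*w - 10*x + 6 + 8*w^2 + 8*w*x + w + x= 8*w^2 + w*(8*x + 39) - 9*x - 54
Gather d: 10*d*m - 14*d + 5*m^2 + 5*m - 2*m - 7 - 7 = d*(10*m - 14) + 5*m^2 + 3*m - 14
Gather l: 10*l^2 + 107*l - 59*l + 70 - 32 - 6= 10*l^2 + 48*l + 32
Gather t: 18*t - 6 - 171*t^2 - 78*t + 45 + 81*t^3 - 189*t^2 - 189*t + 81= 81*t^3 - 360*t^2 - 249*t + 120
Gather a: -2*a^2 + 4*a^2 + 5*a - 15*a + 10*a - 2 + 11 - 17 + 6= 2*a^2 - 2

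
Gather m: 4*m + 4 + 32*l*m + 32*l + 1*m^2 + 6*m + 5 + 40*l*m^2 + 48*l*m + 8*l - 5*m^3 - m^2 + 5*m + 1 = 40*l*m^2 + 40*l - 5*m^3 + m*(80*l + 15) + 10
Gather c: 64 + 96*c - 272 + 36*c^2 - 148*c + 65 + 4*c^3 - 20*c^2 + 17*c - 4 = 4*c^3 + 16*c^2 - 35*c - 147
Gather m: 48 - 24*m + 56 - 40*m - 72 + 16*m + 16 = 48 - 48*m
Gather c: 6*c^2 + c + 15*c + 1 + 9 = 6*c^2 + 16*c + 10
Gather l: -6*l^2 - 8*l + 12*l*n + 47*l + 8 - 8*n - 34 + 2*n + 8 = -6*l^2 + l*(12*n + 39) - 6*n - 18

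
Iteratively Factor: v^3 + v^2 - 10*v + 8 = (v - 2)*(v^2 + 3*v - 4) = (v - 2)*(v - 1)*(v + 4)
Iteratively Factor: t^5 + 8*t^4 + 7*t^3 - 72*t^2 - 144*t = (t + 4)*(t^4 + 4*t^3 - 9*t^2 - 36*t) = (t - 3)*(t + 4)*(t^3 + 7*t^2 + 12*t) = t*(t - 3)*(t + 4)*(t^2 + 7*t + 12) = t*(t - 3)*(t + 4)^2*(t + 3)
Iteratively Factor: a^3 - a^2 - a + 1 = (a - 1)*(a^2 - 1) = (a - 1)*(a + 1)*(a - 1)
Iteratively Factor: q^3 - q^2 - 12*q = (q)*(q^2 - q - 12) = q*(q + 3)*(q - 4)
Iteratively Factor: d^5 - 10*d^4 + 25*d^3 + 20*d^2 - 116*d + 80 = (d + 2)*(d^4 - 12*d^3 + 49*d^2 - 78*d + 40) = (d - 2)*(d + 2)*(d^3 - 10*d^2 + 29*d - 20) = (d - 2)*(d - 1)*(d + 2)*(d^2 - 9*d + 20) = (d - 4)*(d - 2)*(d - 1)*(d + 2)*(d - 5)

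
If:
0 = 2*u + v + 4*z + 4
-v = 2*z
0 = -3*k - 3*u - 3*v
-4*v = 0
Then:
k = 2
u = -2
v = 0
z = 0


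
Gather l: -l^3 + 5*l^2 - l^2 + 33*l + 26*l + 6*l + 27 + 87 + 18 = -l^3 + 4*l^2 + 65*l + 132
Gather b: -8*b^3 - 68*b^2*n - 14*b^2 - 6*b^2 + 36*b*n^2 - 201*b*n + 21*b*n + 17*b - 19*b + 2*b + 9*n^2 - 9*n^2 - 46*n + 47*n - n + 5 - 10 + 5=-8*b^3 + b^2*(-68*n - 20) + b*(36*n^2 - 180*n)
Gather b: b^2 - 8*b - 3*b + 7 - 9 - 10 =b^2 - 11*b - 12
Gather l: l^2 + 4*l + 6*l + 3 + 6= l^2 + 10*l + 9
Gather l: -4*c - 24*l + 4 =-4*c - 24*l + 4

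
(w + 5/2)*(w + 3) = w^2 + 11*w/2 + 15/2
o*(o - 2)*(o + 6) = o^3 + 4*o^2 - 12*o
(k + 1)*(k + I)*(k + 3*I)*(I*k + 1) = I*k^4 - 3*k^3 + I*k^3 - 3*k^2 + I*k^2 - 3*k + I*k - 3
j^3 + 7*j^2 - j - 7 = (j - 1)*(j + 1)*(j + 7)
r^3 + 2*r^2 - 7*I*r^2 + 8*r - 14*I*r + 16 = (r + 2)*(r - 8*I)*(r + I)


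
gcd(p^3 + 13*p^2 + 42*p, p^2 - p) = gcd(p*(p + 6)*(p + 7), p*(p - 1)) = p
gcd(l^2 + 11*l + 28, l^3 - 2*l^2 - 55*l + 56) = l + 7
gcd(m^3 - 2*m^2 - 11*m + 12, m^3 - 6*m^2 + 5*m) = m - 1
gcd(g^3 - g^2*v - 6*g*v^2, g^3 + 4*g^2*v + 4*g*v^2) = g^2 + 2*g*v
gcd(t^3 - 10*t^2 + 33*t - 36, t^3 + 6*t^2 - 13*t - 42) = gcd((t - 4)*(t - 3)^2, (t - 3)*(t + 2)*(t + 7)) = t - 3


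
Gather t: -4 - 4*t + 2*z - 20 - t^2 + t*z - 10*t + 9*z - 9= -t^2 + t*(z - 14) + 11*z - 33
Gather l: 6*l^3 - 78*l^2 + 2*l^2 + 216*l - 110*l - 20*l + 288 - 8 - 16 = 6*l^3 - 76*l^2 + 86*l + 264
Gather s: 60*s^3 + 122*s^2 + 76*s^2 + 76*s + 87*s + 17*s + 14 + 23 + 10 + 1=60*s^3 + 198*s^2 + 180*s + 48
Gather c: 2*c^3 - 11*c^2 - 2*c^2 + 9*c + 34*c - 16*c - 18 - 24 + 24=2*c^3 - 13*c^2 + 27*c - 18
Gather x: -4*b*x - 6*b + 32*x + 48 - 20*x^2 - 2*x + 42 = -6*b - 20*x^2 + x*(30 - 4*b) + 90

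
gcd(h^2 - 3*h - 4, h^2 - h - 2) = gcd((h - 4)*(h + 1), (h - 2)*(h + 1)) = h + 1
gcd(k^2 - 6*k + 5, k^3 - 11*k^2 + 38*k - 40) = k - 5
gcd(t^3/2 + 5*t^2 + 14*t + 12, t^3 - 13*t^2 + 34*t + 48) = 1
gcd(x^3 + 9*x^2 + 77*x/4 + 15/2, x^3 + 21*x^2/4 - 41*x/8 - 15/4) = x^2 + 13*x/2 + 3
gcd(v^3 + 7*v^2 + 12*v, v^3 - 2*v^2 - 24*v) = v^2 + 4*v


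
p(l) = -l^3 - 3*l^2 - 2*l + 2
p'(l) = -3*l^2 - 6*l - 2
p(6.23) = -368.70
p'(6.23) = -155.82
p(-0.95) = 2.05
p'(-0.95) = 0.99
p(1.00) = -4.00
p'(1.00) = -11.00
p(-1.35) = 1.69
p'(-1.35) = 0.63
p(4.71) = -178.46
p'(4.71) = -96.81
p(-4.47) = 40.31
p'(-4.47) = -35.12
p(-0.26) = 2.33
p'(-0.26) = -0.64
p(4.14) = -128.66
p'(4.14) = -78.26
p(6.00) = -334.00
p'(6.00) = -146.00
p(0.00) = 2.00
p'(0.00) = -2.00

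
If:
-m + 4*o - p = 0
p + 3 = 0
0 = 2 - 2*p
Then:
No Solution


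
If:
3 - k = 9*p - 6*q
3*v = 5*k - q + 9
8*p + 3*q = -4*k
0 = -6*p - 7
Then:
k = 193/54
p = -7/6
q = -134/81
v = 4621/486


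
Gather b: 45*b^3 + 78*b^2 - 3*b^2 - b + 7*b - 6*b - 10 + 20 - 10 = 45*b^3 + 75*b^2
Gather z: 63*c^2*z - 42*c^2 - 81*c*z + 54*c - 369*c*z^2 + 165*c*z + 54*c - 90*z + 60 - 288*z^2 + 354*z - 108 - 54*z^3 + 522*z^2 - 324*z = -42*c^2 + 108*c - 54*z^3 + z^2*(234 - 369*c) + z*(63*c^2 + 84*c - 60) - 48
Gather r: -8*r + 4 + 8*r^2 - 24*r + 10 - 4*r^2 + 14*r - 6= 4*r^2 - 18*r + 8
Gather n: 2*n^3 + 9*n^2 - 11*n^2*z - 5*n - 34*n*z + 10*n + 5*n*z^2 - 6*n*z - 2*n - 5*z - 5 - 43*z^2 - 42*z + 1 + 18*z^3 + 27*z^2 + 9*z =2*n^3 + n^2*(9 - 11*z) + n*(5*z^2 - 40*z + 3) + 18*z^3 - 16*z^2 - 38*z - 4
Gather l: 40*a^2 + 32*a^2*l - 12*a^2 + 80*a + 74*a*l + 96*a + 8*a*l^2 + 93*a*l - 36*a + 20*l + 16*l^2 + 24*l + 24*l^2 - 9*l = 28*a^2 + 140*a + l^2*(8*a + 40) + l*(32*a^2 + 167*a + 35)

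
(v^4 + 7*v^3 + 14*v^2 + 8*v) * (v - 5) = v^5 + 2*v^4 - 21*v^3 - 62*v^2 - 40*v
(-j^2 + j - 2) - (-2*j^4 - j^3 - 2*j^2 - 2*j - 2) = 2*j^4 + j^3 + j^2 + 3*j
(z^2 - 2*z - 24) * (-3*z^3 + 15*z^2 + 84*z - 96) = -3*z^5 + 21*z^4 + 126*z^3 - 624*z^2 - 1824*z + 2304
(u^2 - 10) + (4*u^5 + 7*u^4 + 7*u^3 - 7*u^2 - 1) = 4*u^5 + 7*u^4 + 7*u^3 - 6*u^2 - 11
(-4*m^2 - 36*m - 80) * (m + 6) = -4*m^3 - 60*m^2 - 296*m - 480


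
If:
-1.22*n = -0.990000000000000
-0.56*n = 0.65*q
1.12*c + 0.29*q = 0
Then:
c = 0.18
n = 0.81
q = -0.70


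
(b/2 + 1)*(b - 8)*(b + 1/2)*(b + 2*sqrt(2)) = b^4/2 - 11*b^3/4 + sqrt(2)*b^3 - 19*b^2/2 - 11*sqrt(2)*b^2/2 - 19*sqrt(2)*b - 4*b - 8*sqrt(2)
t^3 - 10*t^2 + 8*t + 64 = (t - 8)*(t - 4)*(t + 2)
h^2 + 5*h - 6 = (h - 1)*(h + 6)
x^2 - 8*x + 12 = (x - 6)*(x - 2)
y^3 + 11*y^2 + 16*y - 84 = (y - 2)*(y + 6)*(y + 7)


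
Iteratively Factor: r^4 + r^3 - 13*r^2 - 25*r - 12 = (r + 1)*(r^3 - 13*r - 12) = (r + 1)*(r + 3)*(r^2 - 3*r - 4) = (r + 1)^2*(r + 3)*(r - 4)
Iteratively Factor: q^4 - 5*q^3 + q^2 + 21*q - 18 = (q - 3)*(q^3 - 2*q^2 - 5*q + 6) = (q - 3)^2*(q^2 + q - 2) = (q - 3)^2*(q + 2)*(q - 1)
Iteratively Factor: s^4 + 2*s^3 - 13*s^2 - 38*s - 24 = (s + 2)*(s^3 - 13*s - 12) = (s + 1)*(s + 2)*(s^2 - s - 12) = (s + 1)*(s + 2)*(s + 3)*(s - 4)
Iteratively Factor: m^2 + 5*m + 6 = (m + 3)*(m + 2)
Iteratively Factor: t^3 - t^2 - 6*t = (t)*(t^2 - t - 6) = t*(t + 2)*(t - 3)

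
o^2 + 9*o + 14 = (o + 2)*(o + 7)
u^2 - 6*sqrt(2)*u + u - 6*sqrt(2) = (u + 1)*(u - 6*sqrt(2))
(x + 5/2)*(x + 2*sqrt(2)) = x^2 + 5*x/2 + 2*sqrt(2)*x + 5*sqrt(2)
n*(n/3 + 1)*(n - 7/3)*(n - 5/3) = n^4/3 - n^3/3 - 73*n^2/27 + 35*n/9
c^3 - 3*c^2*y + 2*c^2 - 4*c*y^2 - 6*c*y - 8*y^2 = (c + 2)*(c - 4*y)*(c + y)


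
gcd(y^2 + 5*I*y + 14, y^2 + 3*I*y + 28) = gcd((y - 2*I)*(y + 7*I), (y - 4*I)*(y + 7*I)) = y + 7*I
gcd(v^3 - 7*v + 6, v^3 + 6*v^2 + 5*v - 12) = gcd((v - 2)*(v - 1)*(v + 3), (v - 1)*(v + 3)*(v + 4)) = v^2 + 2*v - 3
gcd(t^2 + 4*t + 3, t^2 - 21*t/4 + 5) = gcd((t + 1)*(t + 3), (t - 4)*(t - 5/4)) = 1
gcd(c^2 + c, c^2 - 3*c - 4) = c + 1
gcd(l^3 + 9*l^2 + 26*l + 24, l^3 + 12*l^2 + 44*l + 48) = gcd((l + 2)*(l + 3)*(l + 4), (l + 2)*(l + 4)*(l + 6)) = l^2 + 6*l + 8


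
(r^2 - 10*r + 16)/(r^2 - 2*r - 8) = (-r^2 + 10*r - 16)/(-r^2 + 2*r + 8)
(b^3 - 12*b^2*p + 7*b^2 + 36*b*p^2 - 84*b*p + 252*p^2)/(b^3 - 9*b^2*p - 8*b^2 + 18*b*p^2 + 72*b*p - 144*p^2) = (-b^2 + 6*b*p - 7*b + 42*p)/(-b^2 + 3*b*p + 8*b - 24*p)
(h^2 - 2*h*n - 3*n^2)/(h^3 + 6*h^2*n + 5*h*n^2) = (h - 3*n)/(h*(h + 5*n))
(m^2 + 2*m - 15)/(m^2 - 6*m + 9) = (m + 5)/(m - 3)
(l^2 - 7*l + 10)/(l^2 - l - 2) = (l - 5)/(l + 1)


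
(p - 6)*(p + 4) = p^2 - 2*p - 24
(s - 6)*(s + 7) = s^2 + s - 42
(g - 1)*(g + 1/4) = g^2 - 3*g/4 - 1/4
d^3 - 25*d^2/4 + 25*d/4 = d*(d - 5)*(d - 5/4)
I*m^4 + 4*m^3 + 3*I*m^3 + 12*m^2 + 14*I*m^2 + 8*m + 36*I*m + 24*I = (m + 2)*(m - 6*I)*(m + 2*I)*(I*m + I)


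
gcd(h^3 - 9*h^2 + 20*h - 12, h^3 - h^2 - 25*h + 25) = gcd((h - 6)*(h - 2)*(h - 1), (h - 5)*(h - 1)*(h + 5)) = h - 1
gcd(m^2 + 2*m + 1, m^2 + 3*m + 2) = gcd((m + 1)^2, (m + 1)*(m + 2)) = m + 1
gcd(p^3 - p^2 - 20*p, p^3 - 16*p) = p^2 + 4*p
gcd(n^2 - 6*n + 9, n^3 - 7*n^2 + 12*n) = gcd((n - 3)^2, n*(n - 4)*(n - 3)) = n - 3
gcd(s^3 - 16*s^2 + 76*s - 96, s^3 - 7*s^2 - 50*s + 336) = s^2 - 14*s + 48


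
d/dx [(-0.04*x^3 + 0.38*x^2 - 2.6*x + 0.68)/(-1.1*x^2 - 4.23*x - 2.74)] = (0.044*x^4 + 0.3384*x^3 - 4.1386*x^2 - 0.586399999999999*x + 10.0004)/(1.21*x^4 + 9.306*x^3 + 23.9209*x^2 + 23.1804*x + 7.5076)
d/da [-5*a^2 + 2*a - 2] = 2 - 10*a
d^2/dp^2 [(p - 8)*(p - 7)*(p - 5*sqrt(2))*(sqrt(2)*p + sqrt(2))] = 12*sqrt(2)*p^2 - 84*sqrt(2)*p - 60*p + 82*sqrt(2) + 280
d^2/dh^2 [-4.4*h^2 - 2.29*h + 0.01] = -8.80000000000000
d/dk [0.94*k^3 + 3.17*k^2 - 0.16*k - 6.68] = 2.82*k^2 + 6.34*k - 0.16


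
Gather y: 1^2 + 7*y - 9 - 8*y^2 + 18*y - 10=-8*y^2 + 25*y - 18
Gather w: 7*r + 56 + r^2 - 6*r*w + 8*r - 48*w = r^2 + 15*r + w*(-6*r - 48) + 56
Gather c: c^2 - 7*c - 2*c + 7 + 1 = c^2 - 9*c + 8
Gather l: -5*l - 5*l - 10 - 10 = -10*l - 20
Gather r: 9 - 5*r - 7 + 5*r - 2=0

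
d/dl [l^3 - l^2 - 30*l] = 3*l^2 - 2*l - 30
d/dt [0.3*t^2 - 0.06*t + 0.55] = 0.6*t - 0.06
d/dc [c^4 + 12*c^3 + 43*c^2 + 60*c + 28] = 4*c^3 + 36*c^2 + 86*c + 60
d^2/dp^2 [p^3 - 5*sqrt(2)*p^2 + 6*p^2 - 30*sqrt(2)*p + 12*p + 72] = 6*p - 10*sqrt(2) + 12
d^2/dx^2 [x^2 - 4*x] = 2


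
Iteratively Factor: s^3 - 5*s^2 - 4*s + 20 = (s + 2)*(s^2 - 7*s + 10) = (s - 5)*(s + 2)*(s - 2)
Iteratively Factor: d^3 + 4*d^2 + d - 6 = (d + 2)*(d^2 + 2*d - 3) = (d - 1)*(d + 2)*(d + 3)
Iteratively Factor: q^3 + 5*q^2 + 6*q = (q)*(q^2 + 5*q + 6) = q*(q + 2)*(q + 3)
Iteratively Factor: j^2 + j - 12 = (j - 3)*(j + 4)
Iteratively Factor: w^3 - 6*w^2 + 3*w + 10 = (w + 1)*(w^2 - 7*w + 10) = (w - 2)*(w + 1)*(w - 5)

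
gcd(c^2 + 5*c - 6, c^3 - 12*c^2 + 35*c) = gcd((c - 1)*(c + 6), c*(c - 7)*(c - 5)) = 1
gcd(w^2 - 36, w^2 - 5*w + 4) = 1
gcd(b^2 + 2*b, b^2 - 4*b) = b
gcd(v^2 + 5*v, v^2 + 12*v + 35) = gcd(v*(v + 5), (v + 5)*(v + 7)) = v + 5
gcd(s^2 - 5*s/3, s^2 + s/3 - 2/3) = 1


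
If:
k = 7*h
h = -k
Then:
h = 0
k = 0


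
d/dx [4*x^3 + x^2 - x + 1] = 12*x^2 + 2*x - 1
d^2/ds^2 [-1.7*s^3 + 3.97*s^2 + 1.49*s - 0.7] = 7.94 - 10.2*s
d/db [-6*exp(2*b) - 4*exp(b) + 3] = (-12*exp(b) - 4)*exp(b)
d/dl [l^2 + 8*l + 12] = 2*l + 8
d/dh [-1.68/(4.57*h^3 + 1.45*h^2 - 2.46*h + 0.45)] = (23.0328*h^2 + 4.872*h - 4.1328)/(4.57*h^3 + 1.45*h^2 - 2.46*h + 0.45)^2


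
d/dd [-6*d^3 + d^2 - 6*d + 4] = -18*d^2 + 2*d - 6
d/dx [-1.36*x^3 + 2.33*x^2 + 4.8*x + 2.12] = -4.08*x^2 + 4.66*x + 4.8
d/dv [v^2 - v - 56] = 2*v - 1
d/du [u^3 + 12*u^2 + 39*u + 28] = 3*u^2 + 24*u + 39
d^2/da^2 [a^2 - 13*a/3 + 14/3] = 2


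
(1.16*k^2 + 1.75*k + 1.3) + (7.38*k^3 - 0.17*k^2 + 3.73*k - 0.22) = 7.38*k^3 + 0.99*k^2 + 5.48*k + 1.08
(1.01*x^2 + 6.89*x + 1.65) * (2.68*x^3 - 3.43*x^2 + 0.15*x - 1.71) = 2.7068*x^5 + 15.0009*x^4 - 19.0592*x^3 - 6.3531*x^2 - 11.5344*x - 2.8215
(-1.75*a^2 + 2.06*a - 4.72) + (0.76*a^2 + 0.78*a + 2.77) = -0.99*a^2 + 2.84*a - 1.95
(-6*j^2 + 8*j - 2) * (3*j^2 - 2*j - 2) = -18*j^4 + 36*j^3 - 10*j^2 - 12*j + 4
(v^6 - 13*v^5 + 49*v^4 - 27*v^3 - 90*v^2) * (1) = v^6 - 13*v^5 + 49*v^4 - 27*v^3 - 90*v^2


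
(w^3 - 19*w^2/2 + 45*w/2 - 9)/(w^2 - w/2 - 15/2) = (2*w^2 - 13*w + 6)/(2*w + 5)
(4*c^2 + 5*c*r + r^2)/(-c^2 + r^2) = (4*c + r)/(-c + r)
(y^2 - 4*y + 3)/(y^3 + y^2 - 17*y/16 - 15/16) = 16*(y - 3)/(16*y^2 + 32*y + 15)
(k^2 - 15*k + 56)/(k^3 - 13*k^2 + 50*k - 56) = (k - 8)/(k^2 - 6*k + 8)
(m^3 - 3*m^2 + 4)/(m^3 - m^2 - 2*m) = (m - 2)/m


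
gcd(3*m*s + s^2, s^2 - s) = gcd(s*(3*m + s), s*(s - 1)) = s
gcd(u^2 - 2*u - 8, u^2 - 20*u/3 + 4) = 1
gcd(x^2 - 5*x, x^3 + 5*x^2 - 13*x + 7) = 1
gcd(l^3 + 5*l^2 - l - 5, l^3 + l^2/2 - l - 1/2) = l^2 - 1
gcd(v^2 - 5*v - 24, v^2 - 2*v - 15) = v + 3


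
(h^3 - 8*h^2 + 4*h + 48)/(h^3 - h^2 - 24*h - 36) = (h - 4)/(h + 3)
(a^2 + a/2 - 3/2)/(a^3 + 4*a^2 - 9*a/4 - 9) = 2*(a - 1)/(2*a^2 + 5*a - 12)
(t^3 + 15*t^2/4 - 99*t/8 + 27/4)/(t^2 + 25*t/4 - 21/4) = (t^2 + 9*t/2 - 9)/(t + 7)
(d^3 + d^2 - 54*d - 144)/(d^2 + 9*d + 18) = d - 8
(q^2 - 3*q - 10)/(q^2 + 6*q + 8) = (q - 5)/(q + 4)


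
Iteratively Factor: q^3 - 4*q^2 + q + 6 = (q - 3)*(q^2 - q - 2) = (q - 3)*(q - 2)*(q + 1)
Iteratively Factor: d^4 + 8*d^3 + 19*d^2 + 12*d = (d + 3)*(d^3 + 5*d^2 + 4*d) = (d + 1)*(d + 3)*(d^2 + 4*d) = d*(d + 1)*(d + 3)*(d + 4)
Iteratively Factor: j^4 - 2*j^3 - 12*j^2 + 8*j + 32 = (j + 2)*(j^3 - 4*j^2 - 4*j + 16) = (j - 4)*(j + 2)*(j^2 - 4) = (j - 4)*(j + 2)^2*(j - 2)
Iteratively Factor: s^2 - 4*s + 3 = (s - 1)*(s - 3)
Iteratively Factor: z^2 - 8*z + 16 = (z - 4)*(z - 4)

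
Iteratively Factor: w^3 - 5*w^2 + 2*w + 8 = (w - 4)*(w^2 - w - 2) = (w - 4)*(w - 2)*(w + 1)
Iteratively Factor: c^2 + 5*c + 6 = (c + 2)*(c + 3)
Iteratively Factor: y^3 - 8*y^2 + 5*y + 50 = (y - 5)*(y^2 - 3*y - 10) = (y - 5)^2*(y + 2)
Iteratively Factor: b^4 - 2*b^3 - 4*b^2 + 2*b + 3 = (b + 1)*(b^3 - 3*b^2 - b + 3) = (b - 1)*(b + 1)*(b^2 - 2*b - 3) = (b - 3)*(b - 1)*(b + 1)*(b + 1)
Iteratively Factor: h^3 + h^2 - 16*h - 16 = (h - 4)*(h^2 + 5*h + 4) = (h - 4)*(h + 1)*(h + 4)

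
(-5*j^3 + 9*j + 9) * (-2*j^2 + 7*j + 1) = 10*j^5 - 35*j^4 - 23*j^3 + 45*j^2 + 72*j + 9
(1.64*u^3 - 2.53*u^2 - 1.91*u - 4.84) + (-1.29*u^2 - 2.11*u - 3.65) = 1.64*u^3 - 3.82*u^2 - 4.02*u - 8.49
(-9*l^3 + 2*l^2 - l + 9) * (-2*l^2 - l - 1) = 18*l^5 + 5*l^4 + 9*l^3 - 19*l^2 - 8*l - 9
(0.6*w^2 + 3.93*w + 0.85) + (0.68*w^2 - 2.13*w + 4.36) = 1.28*w^2 + 1.8*w + 5.21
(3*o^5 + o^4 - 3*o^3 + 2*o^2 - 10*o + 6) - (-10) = 3*o^5 + o^4 - 3*o^3 + 2*o^2 - 10*o + 16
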